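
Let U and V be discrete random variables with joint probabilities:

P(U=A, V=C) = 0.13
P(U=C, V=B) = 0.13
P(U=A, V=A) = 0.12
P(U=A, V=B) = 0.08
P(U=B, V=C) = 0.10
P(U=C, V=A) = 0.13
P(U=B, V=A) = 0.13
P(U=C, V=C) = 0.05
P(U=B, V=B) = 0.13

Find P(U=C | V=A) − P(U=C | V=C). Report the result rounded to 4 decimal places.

0.1635

P(V=A) = 0.12 + 0.13 + 0.13 = 0.38; P(U=C | V=A) = 0.13/0.38 = 0.34211.
P(V=C) = 0.13 + 0.10 + 0.05 = 0.28; P(U=C | V=C) = 0.05/0.28 = 0.17857.
Difference = 0.1635.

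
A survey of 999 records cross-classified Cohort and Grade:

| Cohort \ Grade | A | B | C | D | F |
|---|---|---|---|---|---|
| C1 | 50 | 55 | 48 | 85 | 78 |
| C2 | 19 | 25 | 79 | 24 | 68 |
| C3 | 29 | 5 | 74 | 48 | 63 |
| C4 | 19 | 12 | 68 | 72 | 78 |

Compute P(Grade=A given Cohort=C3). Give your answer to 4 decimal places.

0.1324

Total with Cohort=C3: 29 + 5 + 74 + 48 + 63 = 219.
P(Grade=A | Cohort=C3) = 29/219 = 0.1324.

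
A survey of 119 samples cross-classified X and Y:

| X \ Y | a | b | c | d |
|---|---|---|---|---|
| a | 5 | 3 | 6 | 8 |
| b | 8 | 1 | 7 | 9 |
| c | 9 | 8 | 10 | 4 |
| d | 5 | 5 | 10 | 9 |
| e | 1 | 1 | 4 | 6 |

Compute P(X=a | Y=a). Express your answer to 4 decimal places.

Total with Y=a: 5 + 8 + 9 + 5 + 1 = 28.
P(X=a | Y=a) = 5/28 = 0.1786.

0.1786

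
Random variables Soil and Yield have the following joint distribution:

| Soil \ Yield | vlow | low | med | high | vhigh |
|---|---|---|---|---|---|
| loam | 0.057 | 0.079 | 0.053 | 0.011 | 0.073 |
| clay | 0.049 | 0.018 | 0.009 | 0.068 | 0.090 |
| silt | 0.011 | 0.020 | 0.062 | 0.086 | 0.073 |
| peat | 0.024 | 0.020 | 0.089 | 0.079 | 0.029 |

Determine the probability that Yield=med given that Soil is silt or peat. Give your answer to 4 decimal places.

0.3063

P(Soil=silt) = 0.011 + 0.020 + 0.062 + 0.086 + 0.073 = 0.252.
P(Soil=peat) = 0.024 + 0.020 + 0.089 + 0.079 + 0.029 = 0.241.
P(Soil ∈ {silt, peat}) = 0.252 + 0.241 = 0.493; P(Yield=med, Soil ∈ {silt, peat}) = 0.062 + 0.089 = 0.151.
P(Yield=med | Soil ∈ {silt, peat}) = 0.151/0.493 = 0.3063.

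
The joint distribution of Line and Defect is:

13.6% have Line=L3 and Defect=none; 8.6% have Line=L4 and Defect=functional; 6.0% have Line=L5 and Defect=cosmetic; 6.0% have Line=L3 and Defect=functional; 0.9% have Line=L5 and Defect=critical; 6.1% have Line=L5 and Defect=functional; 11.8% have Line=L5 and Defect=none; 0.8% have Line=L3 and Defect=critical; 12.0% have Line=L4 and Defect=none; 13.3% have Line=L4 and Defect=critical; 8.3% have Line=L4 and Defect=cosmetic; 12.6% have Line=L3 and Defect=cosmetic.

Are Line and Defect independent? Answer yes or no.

P(Line=L4) = 0.422 and P(Defect=critical) = 0.150, so their product is 0.06330, but P(Line=L4, Defect=critical) = 0.133. Since these differ, Line and Defect are not independent.

no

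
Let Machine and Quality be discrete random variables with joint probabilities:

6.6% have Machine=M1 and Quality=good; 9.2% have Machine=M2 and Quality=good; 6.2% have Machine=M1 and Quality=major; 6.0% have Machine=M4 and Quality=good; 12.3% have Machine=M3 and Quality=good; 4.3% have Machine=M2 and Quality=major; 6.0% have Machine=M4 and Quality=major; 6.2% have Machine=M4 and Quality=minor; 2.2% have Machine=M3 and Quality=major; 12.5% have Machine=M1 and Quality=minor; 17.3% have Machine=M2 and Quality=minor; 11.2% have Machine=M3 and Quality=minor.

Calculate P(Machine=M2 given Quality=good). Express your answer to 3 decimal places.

P(Quality=good) = 0.066 + 0.092 + 0.123 + 0.060 = 0.341.
P(Machine=M2 | Quality=good) = 0.092/0.341 = 0.270.

0.270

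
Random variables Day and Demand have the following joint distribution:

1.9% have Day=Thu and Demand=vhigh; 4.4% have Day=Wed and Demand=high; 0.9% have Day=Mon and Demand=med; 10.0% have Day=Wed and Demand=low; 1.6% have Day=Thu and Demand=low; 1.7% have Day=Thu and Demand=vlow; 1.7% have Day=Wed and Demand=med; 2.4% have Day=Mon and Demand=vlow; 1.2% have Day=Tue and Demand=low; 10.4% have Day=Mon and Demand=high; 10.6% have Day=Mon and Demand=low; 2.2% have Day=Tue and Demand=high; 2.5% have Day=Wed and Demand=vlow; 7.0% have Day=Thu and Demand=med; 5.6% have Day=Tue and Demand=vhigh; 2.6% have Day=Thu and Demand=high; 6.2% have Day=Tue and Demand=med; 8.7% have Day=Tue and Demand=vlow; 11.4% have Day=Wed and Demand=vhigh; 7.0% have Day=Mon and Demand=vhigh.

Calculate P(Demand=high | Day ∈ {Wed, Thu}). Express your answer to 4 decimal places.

P(Day=Wed) = 0.025 + 0.100 + 0.017 + 0.044 + 0.114 = 0.300.
P(Day=Thu) = 0.017 + 0.016 + 0.070 + 0.026 + 0.019 = 0.148.
P(Day ∈ {Wed, Thu}) = 0.300 + 0.148 = 0.448; P(Demand=high, Day ∈ {Wed, Thu}) = 0.044 + 0.026 = 0.070.
P(Demand=high | Day ∈ {Wed, Thu}) = 0.070/0.448 = 0.1563.

0.1563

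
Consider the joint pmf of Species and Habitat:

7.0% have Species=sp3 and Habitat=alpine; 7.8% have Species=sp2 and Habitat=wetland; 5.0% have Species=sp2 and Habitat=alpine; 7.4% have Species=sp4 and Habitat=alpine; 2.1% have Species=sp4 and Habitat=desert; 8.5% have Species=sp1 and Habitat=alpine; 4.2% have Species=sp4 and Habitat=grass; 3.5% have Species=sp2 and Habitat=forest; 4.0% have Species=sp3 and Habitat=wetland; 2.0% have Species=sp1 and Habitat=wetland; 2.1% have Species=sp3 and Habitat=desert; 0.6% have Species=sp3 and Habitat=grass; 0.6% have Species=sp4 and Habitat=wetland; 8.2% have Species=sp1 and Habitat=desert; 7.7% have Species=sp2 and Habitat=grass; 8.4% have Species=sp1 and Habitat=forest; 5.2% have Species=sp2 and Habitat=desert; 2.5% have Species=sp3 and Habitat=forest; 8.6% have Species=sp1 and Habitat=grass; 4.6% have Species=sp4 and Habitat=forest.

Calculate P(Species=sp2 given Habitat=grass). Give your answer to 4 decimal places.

0.3649

P(Habitat=grass) = 0.086 + 0.077 + 0.006 + 0.042 = 0.211.
P(Species=sp2 | Habitat=grass) = 0.077/0.211 = 0.3649.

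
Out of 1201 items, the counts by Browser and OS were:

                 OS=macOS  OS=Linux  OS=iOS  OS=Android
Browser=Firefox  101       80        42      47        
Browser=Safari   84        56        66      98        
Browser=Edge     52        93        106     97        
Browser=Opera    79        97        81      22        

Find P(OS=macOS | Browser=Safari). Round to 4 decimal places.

Total with Browser=Safari: 84 + 56 + 66 + 98 = 304.
P(OS=macOS | Browser=Safari) = 84/304 = 0.2763.

0.2763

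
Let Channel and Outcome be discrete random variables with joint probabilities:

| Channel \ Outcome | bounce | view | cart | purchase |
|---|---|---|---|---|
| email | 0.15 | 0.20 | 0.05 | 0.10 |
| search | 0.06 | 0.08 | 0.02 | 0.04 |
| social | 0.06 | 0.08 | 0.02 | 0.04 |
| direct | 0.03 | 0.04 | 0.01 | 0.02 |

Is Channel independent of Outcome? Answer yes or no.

yes

Every cell satisfies P(Channel,Outcome) = P(Channel)·P(Outcome). For instance P(Channel=search) = 0.20, P(Outcome=bounce) = 0.30, and 0.20×0.30 = 0.06 matches the joint entry. So Channel and Outcome are independent.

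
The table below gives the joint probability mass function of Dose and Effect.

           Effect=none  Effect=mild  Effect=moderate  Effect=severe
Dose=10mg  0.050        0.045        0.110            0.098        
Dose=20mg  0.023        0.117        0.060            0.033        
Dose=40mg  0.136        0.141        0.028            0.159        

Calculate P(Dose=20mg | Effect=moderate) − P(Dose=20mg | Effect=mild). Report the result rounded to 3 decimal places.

P(Effect=moderate) = 0.110 + 0.060 + 0.028 = 0.198; P(Dose=20mg | Effect=moderate) = 0.060/0.198 = 0.3030.
P(Effect=mild) = 0.045 + 0.117 + 0.141 = 0.303; P(Dose=20mg | Effect=mild) = 0.117/0.303 = 0.3861.
Difference = -0.083.

-0.083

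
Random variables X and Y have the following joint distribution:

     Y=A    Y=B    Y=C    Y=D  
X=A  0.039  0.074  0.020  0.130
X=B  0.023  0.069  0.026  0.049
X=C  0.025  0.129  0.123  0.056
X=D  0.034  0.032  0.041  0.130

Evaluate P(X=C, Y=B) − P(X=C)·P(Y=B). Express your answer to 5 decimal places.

P(X=C) = 0.025 + 0.129 + 0.123 + 0.056 = 0.333.
P(Y=B) = 0.074 + 0.069 + 0.129 + 0.032 = 0.304.
P(X=C, Y=B) − P(X=C)P(Y=B) = 0.129 − 0.333×0.304 = 0.02777.

0.02777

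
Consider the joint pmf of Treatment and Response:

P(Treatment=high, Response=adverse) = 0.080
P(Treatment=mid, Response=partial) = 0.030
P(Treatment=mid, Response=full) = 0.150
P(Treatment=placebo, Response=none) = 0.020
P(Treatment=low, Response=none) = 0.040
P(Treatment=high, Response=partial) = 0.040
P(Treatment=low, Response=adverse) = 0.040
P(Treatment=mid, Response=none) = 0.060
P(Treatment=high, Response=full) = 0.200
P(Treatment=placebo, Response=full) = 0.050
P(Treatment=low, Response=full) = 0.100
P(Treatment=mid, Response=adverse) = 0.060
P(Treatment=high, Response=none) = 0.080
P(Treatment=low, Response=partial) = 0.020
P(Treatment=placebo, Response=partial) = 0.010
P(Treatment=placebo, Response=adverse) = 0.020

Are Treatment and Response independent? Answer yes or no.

Every cell satisfies P(Treatment,Response) = P(Treatment)·P(Response). For instance P(Treatment=placebo) = 0.100, P(Response=partial) = 0.100, and 0.100×0.100 = 0.010 matches the joint entry. So Treatment and Response are independent.

yes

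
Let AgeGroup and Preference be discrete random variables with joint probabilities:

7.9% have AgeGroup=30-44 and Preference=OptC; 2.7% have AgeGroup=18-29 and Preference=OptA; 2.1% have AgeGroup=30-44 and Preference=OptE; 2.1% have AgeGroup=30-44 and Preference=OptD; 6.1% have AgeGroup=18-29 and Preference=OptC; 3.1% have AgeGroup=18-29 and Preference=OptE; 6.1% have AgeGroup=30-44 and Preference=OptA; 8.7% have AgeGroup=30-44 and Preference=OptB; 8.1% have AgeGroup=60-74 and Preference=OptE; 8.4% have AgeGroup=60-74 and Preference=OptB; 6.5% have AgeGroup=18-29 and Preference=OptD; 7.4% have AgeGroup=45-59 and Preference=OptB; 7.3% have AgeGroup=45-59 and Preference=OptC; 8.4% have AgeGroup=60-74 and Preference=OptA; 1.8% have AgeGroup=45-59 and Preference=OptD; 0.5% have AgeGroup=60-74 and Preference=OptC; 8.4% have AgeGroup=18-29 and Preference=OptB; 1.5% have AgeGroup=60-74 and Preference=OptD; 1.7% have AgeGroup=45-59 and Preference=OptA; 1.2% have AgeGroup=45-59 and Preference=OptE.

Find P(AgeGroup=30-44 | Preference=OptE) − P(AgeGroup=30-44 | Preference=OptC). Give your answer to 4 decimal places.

-0.2176

P(Preference=OptE) = 0.031 + 0.021 + 0.012 + 0.081 = 0.145; P(AgeGroup=30-44 | Preference=OptE) = 0.021/0.145 = 0.14483.
P(Preference=OptC) = 0.061 + 0.079 + 0.073 + 0.005 = 0.218; P(AgeGroup=30-44 | Preference=OptC) = 0.079/0.218 = 0.36239.
Difference = -0.2176.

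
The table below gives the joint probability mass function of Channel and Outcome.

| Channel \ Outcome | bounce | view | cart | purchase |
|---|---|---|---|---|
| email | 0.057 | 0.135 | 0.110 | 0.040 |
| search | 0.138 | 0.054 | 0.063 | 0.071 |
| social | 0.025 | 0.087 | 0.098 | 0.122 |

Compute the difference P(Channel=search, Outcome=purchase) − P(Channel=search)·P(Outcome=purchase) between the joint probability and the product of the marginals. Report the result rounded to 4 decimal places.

-0.0050

P(Channel=search) = 0.138 + 0.054 + 0.063 + 0.071 = 0.326.
P(Outcome=purchase) = 0.040 + 0.071 + 0.122 = 0.233.
P(Channel=search, Outcome=purchase) − P(Channel=search)P(Outcome=purchase) = 0.071 − 0.326×0.233 = -0.0050.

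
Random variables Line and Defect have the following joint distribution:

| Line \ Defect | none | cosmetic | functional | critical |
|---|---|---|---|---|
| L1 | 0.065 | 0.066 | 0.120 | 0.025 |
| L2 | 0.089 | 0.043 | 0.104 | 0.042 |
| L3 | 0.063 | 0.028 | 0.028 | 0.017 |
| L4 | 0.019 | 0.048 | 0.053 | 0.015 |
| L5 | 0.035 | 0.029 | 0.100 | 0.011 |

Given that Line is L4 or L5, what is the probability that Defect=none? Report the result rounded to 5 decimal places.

P(Line=L4) = 0.019 + 0.048 + 0.053 + 0.015 = 0.135.
P(Line=L5) = 0.035 + 0.029 + 0.100 + 0.011 = 0.175.
P(Line ∈ {L4, L5}) = 0.135 + 0.175 = 0.310; P(Defect=none, Line ∈ {L4, L5}) = 0.019 + 0.035 = 0.054.
P(Defect=none | Line ∈ {L4, L5}) = 0.054/0.310 = 0.17419.

0.17419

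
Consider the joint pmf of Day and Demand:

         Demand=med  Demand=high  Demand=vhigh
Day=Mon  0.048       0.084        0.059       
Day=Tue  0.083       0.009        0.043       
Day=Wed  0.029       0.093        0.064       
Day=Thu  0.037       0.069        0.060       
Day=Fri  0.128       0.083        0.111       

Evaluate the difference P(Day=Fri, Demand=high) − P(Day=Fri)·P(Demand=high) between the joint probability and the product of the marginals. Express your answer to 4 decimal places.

P(Day=Fri) = 0.128 + 0.083 + 0.111 = 0.322.
P(Demand=high) = 0.084 + 0.009 + 0.093 + 0.069 + 0.083 = 0.338.
P(Day=Fri, Demand=high) − P(Day=Fri)P(Demand=high) = 0.083 − 0.322×0.338 = -0.0258.

-0.0258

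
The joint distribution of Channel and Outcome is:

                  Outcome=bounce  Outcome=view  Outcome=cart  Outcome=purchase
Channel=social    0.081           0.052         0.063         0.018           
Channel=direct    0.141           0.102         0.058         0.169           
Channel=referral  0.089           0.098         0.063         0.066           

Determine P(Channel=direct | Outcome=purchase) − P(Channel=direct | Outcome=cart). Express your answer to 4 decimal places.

P(Outcome=purchase) = 0.018 + 0.169 + 0.066 = 0.253; P(Channel=direct | Outcome=purchase) = 0.169/0.253 = 0.66798.
P(Outcome=cart) = 0.063 + 0.058 + 0.063 = 0.184; P(Channel=direct | Outcome=cart) = 0.058/0.184 = 0.31522.
Difference = 0.3528.

0.3528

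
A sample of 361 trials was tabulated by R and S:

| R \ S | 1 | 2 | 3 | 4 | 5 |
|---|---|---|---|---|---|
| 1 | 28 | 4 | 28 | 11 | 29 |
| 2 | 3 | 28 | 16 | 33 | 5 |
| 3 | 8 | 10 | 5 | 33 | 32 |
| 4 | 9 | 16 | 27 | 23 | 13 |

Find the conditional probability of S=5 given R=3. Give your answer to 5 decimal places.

0.36364

Total with R=3: 8 + 10 + 5 + 33 + 32 = 88.
P(S=5 | R=3) = 32/88 = 0.36364.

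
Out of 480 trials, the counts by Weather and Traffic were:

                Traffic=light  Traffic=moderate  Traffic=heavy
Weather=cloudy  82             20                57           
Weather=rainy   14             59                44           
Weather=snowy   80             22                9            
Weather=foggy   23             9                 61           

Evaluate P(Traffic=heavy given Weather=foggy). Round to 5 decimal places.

0.65591

Total with Weather=foggy: 23 + 9 + 61 = 93.
P(Traffic=heavy | Weather=foggy) = 61/93 = 0.65591.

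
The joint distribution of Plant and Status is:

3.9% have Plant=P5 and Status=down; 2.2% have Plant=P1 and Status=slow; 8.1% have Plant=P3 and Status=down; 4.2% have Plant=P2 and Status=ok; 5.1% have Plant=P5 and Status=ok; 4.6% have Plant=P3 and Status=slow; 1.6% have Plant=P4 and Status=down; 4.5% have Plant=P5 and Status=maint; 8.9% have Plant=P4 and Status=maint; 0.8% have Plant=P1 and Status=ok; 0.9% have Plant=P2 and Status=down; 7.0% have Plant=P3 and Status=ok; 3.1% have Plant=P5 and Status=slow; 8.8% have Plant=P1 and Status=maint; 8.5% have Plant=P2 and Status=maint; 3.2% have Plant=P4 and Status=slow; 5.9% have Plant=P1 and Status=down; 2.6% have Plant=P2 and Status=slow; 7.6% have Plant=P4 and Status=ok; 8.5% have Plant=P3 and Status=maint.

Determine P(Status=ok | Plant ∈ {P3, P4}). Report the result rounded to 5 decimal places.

P(Plant=P3) = 0.070 + 0.046 + 0.081 + 0.085 = 0.282.
P(Plant=P4) = 0.076 + 0.032 + 0.016 + 0.089 = 0.213.
P(Plant ∈ {P3, P4}) = 0.282 + 0.213 = 0.495; P(Status=ok, Plant ∈ {P3, P4}) = 0.070 + 0.076 = 0.146.
P(Status=ok | Plant ∈ {P3, P4}) = 0.146/0.495 = 0.29495.

0.29495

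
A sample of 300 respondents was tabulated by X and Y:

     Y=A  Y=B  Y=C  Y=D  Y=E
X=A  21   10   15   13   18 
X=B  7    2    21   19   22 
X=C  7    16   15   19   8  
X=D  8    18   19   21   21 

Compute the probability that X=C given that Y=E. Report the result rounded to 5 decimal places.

0.11594

Total with Y=E: 18 + 22 + 8 + 21 = 69.
P(X=C | Y=E) = 8/69 = 0.11594.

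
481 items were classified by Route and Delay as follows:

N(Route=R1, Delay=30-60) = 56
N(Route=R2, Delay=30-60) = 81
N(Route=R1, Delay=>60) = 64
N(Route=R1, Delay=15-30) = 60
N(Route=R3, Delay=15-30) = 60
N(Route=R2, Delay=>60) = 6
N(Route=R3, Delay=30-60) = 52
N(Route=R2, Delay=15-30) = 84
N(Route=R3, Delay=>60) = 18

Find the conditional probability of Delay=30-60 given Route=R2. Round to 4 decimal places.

Total with Route=R2: 84 + 81 + 6 = 171.
P(Delay=30-60 | Route=R2) = 81/171 = 0.4737.

0.4737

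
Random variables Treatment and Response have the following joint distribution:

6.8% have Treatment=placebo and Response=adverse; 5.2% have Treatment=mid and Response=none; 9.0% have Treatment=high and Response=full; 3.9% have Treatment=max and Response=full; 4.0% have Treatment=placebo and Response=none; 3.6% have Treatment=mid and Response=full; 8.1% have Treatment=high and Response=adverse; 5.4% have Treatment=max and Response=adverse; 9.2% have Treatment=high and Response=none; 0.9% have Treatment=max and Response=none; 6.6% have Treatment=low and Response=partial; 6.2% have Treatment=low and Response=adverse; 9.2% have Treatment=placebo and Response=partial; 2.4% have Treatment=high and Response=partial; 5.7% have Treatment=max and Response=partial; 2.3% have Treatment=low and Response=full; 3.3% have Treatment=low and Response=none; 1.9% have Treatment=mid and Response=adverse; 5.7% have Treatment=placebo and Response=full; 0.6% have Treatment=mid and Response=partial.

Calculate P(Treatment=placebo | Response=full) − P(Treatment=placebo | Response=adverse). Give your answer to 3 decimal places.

P(Response=full) = 0.057 + 0.023 + 0.036 + 0.090 + 0.039 = 0.245; P(Treatment=placebo | Response=full) = 0.057/0.245 = 0.2327.
P(Response=adverse) = 0.068 + 0.062 + 0.019 + 0.081 + 0.054 = 0.284; P(Treatment=placebo | Response=adverse) = 0.068/0.284 = 0.2394.
Difference = -0.007.

-0.007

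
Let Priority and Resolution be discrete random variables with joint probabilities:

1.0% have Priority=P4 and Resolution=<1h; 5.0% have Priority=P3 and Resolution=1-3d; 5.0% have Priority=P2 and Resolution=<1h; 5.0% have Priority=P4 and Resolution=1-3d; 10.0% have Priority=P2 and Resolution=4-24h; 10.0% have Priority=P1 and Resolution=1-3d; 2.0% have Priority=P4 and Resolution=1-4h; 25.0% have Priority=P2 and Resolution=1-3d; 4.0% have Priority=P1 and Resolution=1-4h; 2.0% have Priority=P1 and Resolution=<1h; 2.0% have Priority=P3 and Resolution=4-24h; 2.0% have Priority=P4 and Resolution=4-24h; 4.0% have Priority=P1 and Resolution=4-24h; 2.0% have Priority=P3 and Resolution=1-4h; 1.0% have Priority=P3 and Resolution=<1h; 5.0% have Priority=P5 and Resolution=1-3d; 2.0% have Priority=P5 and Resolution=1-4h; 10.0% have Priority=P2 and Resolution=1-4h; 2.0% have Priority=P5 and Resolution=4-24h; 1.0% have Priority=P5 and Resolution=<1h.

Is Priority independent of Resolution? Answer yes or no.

yes

Every cell satisfies P(Priority,Resolution) = P(Priority)·P(Resolution). For instance P(Priority=P5) = 0.100, P(Resolution=1-3d) = 0.500, and 0.100×0.500 = 0.050 matches the joint entry. So Priority and Resolution are independent.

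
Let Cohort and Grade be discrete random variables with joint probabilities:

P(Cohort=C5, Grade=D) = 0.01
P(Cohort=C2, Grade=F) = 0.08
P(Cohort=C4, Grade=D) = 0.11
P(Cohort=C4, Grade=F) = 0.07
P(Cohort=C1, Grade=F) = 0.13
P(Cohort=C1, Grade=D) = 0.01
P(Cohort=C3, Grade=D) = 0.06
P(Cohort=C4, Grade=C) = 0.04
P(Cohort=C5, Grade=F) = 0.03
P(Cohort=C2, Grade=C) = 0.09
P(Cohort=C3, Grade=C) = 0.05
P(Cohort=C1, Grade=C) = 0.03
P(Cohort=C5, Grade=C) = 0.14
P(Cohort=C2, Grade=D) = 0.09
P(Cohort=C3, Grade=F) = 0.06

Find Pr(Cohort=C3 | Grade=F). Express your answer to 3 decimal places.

0.162

P(Grade=F) = 0.13 + 0.08 + 0.06 + 0.07 + 0.03 = 0.37.
P(Cohort=C3 | Grade=F) = 0.06/0.37 = 0.162.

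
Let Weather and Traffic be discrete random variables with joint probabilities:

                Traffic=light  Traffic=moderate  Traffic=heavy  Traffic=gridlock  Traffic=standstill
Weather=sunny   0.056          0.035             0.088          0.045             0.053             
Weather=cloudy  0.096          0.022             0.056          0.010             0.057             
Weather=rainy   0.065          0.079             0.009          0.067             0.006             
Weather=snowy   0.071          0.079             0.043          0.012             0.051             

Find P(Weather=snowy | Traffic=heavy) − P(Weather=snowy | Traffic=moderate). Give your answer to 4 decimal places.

P(Traffic=heavy) = 0.088 + 0.056 + 0.009 + 0.043 = 0.196; P(Weather=snowy | Traffic=heavy) = 0.043/0.196 = 0.21939.
P(Traffic=moderate) = 0.035 + 0.022 + 0.079 + 0.079 = 0.215; P(Weather=snowy | Traffic=moderate) = 0.079/0.215 = 0.36744.
Difference = -0.1481.

-0.1481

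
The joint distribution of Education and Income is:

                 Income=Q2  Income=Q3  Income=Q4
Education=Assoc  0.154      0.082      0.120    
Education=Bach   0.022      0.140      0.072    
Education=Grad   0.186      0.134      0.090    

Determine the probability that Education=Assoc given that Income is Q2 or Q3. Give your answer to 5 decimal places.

0.32869

P(Income=Q2) = 0.154 + 0.022 + 0.186 = 0.362.
P(Income=Q3) = 0.082 + 0.140 + 0.134 = 0.356.
P(Income ∈ {Q2, Q3}) = 0.362 + 0.356 = 0.718; P(Education=Assoc, Income ∈ {Q2, Q3}) = 0.154 + 0.082 = 0.236.
P(Education=Assoc | Income ∈ {Q2, Q3}) = 0.236/0.718 = 0.32869.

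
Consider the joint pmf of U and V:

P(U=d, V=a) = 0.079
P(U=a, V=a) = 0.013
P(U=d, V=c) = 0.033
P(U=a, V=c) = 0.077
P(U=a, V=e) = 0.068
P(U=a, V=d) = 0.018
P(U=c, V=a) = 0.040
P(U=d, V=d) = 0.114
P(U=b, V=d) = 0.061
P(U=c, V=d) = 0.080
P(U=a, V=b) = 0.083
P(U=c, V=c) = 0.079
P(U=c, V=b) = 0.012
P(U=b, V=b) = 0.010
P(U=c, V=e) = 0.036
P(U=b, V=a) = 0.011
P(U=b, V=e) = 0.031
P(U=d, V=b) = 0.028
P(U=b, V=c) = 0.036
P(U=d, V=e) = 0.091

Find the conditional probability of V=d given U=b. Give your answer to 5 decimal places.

P(U=b) = 0.011 + 0.010 + 0.036 + 0.061 + 0.031 = 0.149.
P(V=d | U=b) = 0.061/0.149 = 0.40940.

0.40940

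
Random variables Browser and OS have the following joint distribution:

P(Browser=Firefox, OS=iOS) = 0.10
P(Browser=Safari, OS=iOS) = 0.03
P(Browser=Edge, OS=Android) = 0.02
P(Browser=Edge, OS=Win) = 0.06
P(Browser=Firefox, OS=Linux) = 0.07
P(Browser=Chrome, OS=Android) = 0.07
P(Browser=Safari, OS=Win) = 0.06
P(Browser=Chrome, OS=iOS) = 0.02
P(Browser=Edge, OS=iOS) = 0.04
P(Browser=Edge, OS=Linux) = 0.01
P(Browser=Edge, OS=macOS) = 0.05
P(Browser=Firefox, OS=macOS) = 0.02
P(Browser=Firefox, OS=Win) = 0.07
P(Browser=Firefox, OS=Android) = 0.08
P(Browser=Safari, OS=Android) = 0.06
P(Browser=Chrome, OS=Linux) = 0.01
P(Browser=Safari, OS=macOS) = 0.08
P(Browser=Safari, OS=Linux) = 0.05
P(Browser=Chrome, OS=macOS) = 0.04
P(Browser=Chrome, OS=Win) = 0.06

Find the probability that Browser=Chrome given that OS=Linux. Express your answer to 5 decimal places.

0.07143

P(OS=Linux) = 0.01 + 0.07 + 0.05 + 0.01 = 0.14.
P(Browser=Chrome | OS=Linux) = 0.01/0.14 = 0.07143.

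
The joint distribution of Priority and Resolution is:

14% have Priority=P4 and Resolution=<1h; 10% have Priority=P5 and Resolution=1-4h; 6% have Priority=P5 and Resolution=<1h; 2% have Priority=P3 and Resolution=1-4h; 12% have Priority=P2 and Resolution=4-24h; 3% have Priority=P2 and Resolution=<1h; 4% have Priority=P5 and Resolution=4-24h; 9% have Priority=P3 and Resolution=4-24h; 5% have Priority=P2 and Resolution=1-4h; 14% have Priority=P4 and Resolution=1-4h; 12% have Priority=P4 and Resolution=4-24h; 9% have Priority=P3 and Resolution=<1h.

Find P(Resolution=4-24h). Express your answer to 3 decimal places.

P(Resolution=4-24h) = 0.12 + 0.09 + 0.12 + 0.04 = 0.37.

0.370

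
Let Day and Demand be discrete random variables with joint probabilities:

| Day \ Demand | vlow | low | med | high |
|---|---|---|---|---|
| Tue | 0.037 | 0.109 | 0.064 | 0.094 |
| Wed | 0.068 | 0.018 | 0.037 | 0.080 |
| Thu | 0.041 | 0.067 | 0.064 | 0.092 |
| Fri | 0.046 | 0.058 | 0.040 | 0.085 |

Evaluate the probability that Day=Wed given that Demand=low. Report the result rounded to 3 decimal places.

0.071

P(Demand=low) = 0.109 + 0.018 + 0.067 + 0.058 = 0.252.
P(Day=Wed | Demand=low) = 0.018/0.252 = 0.071.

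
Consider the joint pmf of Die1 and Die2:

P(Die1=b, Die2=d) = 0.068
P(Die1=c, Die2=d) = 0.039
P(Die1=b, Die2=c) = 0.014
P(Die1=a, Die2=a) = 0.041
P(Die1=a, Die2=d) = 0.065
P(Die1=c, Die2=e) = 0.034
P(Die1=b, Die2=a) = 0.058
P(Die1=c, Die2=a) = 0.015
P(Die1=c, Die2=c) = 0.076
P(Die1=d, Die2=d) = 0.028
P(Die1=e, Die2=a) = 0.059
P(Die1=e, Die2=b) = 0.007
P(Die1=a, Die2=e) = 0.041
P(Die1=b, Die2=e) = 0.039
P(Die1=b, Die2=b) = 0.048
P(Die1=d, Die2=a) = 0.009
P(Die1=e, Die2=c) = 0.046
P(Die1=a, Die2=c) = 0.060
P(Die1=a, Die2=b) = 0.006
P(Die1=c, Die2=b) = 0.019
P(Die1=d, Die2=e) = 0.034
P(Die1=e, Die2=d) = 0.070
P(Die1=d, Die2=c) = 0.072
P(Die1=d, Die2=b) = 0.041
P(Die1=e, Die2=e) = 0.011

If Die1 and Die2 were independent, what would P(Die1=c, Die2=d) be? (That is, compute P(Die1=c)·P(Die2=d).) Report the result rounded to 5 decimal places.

0.04941

P(Die1=c) = 0.015 + 0.019 + 0.076 + 0.039 + 0.034 = 0.183.
P(Die2=d) = 0.065 + 0.068 + 0.039 + 0.028 + 0.070 = 0.270.
Product: 0.183 × 0.270 = 0.04941.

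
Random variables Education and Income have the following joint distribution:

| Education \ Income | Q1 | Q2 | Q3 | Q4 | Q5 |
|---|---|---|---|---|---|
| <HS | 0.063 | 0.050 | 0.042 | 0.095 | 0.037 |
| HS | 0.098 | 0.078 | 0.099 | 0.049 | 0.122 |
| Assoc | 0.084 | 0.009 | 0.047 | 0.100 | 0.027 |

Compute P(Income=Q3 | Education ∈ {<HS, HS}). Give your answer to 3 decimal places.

0.192

P(Education=<HS) = 0.063 + 0.050 + 0.042 + 0.095 + 0.037 = 0.287.
P(Education=HS) = 0.098 + 0.078 + 0.099 + 0.049 + 0.122 = 0.446.
P(Education ∈ {<HS, HS}) = 0.287 + 0.446 = 0.733; P(Income=Q3, Education ∈ {<HS, HS}) = 0.042 + 0.099 = 0.141.
P(Income=Q3 | Education ∈ {<HS, HS}) = 0.141/0.733 = 0.192.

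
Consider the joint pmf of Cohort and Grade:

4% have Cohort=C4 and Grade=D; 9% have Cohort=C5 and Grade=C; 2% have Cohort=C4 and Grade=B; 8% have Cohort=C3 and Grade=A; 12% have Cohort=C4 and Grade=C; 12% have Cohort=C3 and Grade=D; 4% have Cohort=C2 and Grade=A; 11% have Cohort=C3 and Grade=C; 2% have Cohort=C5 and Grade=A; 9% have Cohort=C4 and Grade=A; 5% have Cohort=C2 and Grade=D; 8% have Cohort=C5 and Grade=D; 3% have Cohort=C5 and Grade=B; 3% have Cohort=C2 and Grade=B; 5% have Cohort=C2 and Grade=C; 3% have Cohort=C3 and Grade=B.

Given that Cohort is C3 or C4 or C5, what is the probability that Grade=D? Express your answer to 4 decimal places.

0.2892

P(Cohort=C3) = 0.08 + 0.03 + 0.11 + 0.12 = 0.34.
P(Cohort=C4) = 0.09 + 0.02 + 0.12 + 0.04 = 0.27.
P(Cohort=C5) = 0.02 + 0.03 + 0.09 + 0.08 = 0.22.
P(Cohort ∈ {C3, C4, C5}) = 0.34 + 0.27 + 0.22 = 0.83; P(Grade=D, Cohort ∈ {C3, C4, C5}) = 0.12 + 0.04 + 0.08 = 0.24.
P(Grade=D | Cohort ∈ {C3, C4, C5}) = 0.24/0.83 = 0.2892.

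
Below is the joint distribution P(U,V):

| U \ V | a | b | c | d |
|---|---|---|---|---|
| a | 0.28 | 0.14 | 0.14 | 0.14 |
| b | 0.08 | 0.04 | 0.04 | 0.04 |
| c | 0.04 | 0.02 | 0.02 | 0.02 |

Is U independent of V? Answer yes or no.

Every cell satisfies P(U,V) = P(U)·P(V). For instance P(U=c) = 0.10, P(V=c) = 0.20, and 0.10×0.20 = 0.02 matches the joint entry. So U and V are independent.

yes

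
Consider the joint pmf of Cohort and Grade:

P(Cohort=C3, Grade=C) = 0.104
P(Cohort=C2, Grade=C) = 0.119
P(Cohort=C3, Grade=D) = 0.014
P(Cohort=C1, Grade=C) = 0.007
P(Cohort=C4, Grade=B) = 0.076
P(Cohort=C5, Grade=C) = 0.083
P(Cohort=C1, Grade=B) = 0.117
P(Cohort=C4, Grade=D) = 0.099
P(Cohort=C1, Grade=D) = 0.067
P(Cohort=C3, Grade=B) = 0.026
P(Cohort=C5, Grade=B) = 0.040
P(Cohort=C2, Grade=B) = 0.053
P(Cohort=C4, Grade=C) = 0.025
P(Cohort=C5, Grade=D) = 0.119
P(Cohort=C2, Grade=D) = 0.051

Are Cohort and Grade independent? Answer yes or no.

P(Cohort=C1) = 0.191 and P(Grade=C) = 0.338, so their product is 0.06456, but P(Cohort=C1, Grade=C) = 0.007. Since these differ, Cohort and Grade are not independent.

no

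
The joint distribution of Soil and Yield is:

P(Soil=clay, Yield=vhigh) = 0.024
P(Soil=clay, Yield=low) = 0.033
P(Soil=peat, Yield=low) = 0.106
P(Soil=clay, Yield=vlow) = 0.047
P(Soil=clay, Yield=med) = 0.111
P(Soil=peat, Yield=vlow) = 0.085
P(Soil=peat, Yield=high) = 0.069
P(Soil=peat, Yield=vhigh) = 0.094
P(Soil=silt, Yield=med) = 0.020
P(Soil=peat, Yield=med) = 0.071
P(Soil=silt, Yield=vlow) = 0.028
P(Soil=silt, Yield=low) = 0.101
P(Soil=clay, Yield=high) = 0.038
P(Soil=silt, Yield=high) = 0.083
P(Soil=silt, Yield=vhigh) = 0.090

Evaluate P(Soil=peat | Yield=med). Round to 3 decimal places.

0.351

P(Yield=med) = 0.111 + 0.020 + 0.071 = 0.202.
P(Soil=peat | Yield=med) = 0.071/0.202 = 0.351.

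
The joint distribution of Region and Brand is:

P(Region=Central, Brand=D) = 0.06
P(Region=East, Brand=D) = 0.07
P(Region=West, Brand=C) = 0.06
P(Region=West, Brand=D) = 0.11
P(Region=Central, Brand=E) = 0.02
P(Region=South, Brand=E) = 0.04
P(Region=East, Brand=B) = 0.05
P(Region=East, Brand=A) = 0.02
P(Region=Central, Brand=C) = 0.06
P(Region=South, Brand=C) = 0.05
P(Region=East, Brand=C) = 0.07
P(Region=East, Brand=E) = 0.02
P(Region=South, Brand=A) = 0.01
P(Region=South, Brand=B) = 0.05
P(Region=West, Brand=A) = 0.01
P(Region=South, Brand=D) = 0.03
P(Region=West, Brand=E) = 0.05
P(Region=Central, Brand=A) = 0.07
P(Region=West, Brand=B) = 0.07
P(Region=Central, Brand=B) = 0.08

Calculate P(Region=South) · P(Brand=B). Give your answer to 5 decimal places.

P(Region=South) = 0.01 + 0.05 + 0.05 + 0.03 + 0.04 = 0.18.
P(Brand=B) = 0.05 + 0.05 + 0.07 + 0.08 = 0.25.
Product: 0.18 × 0.25 = 0.04500.

0.04500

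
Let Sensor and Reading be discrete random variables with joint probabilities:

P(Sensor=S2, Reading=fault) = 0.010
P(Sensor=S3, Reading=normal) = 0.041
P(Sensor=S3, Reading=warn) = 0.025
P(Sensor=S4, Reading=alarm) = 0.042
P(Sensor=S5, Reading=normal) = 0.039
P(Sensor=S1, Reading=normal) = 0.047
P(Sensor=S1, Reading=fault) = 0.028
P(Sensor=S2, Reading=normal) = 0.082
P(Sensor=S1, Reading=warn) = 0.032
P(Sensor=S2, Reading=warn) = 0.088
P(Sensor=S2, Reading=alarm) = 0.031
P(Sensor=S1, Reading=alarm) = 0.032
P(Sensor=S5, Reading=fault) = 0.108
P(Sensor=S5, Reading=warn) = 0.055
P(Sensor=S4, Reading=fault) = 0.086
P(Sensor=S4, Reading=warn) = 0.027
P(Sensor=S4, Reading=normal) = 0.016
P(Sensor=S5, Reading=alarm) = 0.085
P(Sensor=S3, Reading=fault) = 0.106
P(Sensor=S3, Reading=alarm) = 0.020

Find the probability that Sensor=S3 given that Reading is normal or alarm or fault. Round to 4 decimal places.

P(Reading=normal) = 0.047 + 0.082 + 0.041 + 0.016 + 0.039 = 0.225.
P(Reading=alarm) = 0.032 + 0.031 + 0.020 + 0.042 + 0.085 = 0.210.
P(Reading=fault) = 0.028 + 0.010 + 0.106 + 0.086 + 0.108 = 0.338.
P(Reading ∈ {normal, alarm, fault}) = 0.225 + 0.210 + 0.338 = 0.773; P(Sensor=S3, Reading ∈ {normal, alarm, fault}) = 0.041 + 0.020 + 0.106 = 0.167.
P(Sensor=S3 | Reading ∈ {normal, alarm, fault}) = 0.167/0.773 = 0.2160.

0.2160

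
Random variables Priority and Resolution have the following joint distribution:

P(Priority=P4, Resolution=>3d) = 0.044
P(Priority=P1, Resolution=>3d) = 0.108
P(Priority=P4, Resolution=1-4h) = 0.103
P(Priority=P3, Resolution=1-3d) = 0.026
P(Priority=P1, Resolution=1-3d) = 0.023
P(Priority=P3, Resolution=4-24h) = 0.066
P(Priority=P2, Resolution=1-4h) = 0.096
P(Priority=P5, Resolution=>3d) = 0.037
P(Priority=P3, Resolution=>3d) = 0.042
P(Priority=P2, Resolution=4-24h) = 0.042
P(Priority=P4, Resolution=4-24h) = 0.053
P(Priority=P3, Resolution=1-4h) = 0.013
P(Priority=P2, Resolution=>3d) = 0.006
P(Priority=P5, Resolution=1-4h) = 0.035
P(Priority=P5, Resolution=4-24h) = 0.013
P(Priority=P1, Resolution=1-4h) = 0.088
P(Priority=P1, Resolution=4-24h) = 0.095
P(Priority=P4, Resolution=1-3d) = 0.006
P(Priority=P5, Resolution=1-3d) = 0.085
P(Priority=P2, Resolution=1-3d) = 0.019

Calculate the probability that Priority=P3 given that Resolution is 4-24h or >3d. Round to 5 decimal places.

0.21344

P(Resolution=4-24h) = 0.095 + 0.042 + 0.066 + 0.053 + 0.013 = 0.269.
P(Resolution=>3d) = 0.108 + 0.006 + 0.042 + 0.044 + 0.037 = 0.237.
P(Resolution ∈ {4-24h, >3d}) = 0.269 + 0.237 = 0.506; P(Priority=P3, Resolution ∈ {4-24h, >3d}) = 0.066 + 0.042 = 0.108.
P(Priority=P3 | Resolution ∈ {4-24h, >3d}) = 0.108/0.506 = 0.21344.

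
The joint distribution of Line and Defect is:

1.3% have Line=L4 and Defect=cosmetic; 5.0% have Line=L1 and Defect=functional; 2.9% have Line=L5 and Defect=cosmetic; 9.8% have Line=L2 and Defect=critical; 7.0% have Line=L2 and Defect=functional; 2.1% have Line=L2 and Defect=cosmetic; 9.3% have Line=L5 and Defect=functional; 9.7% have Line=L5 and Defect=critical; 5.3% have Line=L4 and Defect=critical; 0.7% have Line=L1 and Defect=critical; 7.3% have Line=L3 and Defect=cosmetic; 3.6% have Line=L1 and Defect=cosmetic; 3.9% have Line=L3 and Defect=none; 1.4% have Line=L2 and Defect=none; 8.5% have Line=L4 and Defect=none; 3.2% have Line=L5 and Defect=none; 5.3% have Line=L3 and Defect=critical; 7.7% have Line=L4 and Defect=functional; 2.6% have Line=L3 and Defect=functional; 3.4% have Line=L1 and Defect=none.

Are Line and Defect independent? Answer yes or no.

no

P(Line=L3) = 0.191 and P(Defect=cosmetic) = 0.172, so their product is 0.03285, but P(Line=L3, Defect=cosmetic) = 0.073. Since these differ, Line and Defect are not independent.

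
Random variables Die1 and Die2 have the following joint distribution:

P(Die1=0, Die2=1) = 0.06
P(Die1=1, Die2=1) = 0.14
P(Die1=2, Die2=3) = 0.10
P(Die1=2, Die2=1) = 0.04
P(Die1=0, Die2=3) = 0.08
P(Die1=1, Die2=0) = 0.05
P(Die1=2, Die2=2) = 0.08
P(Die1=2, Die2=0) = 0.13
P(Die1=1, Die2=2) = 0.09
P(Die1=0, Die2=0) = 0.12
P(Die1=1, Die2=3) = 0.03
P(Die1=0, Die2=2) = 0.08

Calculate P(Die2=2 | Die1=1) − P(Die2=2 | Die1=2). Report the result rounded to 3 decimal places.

0.062

P(Die1=1) = 0.05 + 0.14 + 0.09 + 0.03 = 0.31; P(Die2=2 | Die1=1) = 0.09/0.31 = 0.2903.
P(Die1=2) = 0.13 + 0.04 + 0.08 + 0.10 = 0.35; P(Die2=2 | Die1=2) = 0.08/0.35 = 0.2286.
Difference = 0.062.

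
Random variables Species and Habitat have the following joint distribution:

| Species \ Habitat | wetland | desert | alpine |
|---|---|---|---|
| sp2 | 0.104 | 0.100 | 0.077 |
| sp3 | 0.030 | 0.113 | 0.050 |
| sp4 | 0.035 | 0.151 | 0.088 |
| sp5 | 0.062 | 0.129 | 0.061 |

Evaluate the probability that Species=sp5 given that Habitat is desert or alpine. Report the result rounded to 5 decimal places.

P(Habitat=desert) = 0.100 + 0.113 + 0.151 + 0.129 = 0.493.
P(Habitat=alpine) = 0.077 + 0.050 + 0.088 + 0.061 = 0.276.
P(Habitat ∈ {desert, alpine}) = 0.493 + 0.276 = 0.769; P(Species=sp5, Habitat ∈ {desert, alpine}) = 0.129 + 0.061 = 0.190.
P(Species=sp5 | Habitat ∈ {desert, alpine}) = 0.190/0.769 = 0.24707.

0.24707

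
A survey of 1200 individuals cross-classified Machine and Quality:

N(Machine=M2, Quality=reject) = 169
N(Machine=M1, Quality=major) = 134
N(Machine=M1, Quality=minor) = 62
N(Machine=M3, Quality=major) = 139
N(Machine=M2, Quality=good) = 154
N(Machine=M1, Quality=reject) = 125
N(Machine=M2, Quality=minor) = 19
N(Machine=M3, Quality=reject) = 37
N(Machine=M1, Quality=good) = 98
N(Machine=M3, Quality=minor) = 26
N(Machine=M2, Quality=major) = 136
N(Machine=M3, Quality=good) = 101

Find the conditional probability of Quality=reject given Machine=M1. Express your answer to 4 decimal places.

0.2983

Total with Machine=M1: 98 + 62 + 134 + 125 = 419.
P(Quality=reject | Machine=M1) = 125/419 = 0.2983.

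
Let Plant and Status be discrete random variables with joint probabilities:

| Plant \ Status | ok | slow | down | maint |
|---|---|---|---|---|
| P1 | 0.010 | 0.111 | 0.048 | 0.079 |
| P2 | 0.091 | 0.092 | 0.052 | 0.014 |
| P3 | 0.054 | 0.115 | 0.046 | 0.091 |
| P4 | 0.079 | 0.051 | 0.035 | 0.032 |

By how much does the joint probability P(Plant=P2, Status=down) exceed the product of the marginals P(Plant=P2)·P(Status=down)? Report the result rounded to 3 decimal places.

0.007

P(Plant=P2) = 0.091 + 0.092 + 0.052 + 0.014 = 0.249.
P(Status=down) = 0.048 + 0.052 + 0.046 + 0.035 = 0.181.
P(Plant=P2, Status=down) − P(Plant=P2)P(Status=down) = 0.052 − 0.249×0.181 = 0.007.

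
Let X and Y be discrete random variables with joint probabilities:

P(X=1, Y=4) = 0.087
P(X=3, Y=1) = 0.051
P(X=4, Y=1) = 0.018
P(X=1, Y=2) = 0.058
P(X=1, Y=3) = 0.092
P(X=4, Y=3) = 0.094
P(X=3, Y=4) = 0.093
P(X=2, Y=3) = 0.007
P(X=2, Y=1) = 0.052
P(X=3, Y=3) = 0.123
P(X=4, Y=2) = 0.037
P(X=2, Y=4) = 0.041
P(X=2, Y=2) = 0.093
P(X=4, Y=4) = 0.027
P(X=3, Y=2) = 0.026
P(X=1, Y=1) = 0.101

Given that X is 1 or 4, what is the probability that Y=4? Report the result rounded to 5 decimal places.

0.22179

P(X=1) = 0.101 + 0.058 + 0.092 + 0.087 = 0.338.
P(X=4) = 0.018 + 0.037 + 0.094 + 0.027 = 0.176.
P(X ∈ {1, 4}) = 0.338 + 0.176 = 0.514; P(Y=4, X ∈ {1, 4}) = 0.087 + 0.027 = 0.114.
P(Y=4 | X ∈ {1, 4}) = 0.114/0.514 = 0.22179.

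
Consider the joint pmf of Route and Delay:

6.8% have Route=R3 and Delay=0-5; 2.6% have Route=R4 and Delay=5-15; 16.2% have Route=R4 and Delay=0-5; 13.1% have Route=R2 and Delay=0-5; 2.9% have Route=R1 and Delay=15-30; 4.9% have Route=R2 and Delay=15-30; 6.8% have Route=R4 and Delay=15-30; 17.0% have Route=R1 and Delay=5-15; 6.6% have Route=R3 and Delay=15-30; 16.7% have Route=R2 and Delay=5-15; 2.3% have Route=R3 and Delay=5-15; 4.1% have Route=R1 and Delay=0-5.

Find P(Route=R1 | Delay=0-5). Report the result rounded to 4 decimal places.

P(Delay=0-5) = 0.041 + 0.131 + 0.068 + 0.162 = 0.402.
P(Route=R1 | Delay=0-5) = 0.041/0.402 = 0.1020.

0.1020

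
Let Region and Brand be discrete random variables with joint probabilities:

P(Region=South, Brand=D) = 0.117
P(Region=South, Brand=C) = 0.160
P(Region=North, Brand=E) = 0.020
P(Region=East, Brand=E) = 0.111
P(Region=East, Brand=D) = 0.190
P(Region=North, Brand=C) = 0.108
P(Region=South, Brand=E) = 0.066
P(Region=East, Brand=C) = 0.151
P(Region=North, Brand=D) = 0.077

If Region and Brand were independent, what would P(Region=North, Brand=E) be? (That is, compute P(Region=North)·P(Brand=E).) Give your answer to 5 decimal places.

P(Region=North) = 0.108 + 0.077 + 0.020 = 0.205.
P(Brand=E) = 0.020 + 0.066 + 0.111 = 0.197.
Product: 0.205 × 0.197 = 0.04039.

0.04039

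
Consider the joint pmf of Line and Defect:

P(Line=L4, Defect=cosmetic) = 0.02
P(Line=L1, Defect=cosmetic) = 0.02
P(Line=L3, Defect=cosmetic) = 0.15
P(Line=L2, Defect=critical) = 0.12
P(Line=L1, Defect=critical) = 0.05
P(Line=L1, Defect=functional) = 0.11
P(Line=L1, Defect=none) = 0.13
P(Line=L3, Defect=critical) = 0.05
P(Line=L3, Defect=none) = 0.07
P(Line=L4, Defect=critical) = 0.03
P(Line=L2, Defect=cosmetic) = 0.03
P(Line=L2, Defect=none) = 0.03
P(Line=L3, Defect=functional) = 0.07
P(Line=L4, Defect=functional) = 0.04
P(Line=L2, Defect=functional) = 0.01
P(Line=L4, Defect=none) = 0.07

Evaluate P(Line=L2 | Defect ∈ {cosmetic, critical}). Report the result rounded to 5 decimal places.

0.31915

P(Defect=cosmetic) = 0.02 + 0.03 + 0.15 + 0.02 = 0.22.
P(Defect=critical) = 0.05 + 0.12 + 0.05 + 0.03 = 0.25.
P(Defect ∈ {cosmetic, critical}) = 0.22 + 0.25 = 0.47; P(Line=L2, Defect ∈ {cosmetic, critical}) = 0.03 + 0.12 = 0.15.
P(Line=L2 | Defect ∈ {cosmetic, critical}) = 0.15/0.47 = 0.31915.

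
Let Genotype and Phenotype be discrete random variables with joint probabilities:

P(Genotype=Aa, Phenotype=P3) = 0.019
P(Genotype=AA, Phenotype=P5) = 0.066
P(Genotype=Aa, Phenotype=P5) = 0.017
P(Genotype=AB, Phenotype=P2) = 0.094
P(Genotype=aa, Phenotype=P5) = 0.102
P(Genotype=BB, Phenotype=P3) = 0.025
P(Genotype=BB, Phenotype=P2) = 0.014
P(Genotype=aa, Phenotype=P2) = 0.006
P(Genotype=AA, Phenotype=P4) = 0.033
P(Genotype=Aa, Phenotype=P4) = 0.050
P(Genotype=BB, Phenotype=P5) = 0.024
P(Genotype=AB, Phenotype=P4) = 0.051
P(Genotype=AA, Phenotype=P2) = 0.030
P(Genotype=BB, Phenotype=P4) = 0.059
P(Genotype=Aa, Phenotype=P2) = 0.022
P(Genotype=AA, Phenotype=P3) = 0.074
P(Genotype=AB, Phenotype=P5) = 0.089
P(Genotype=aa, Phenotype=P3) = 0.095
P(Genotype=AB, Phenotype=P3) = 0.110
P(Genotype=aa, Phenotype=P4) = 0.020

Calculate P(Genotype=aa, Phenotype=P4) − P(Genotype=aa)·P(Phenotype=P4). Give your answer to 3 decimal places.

P(Genotype=aa) = 0.006 + 0.095 + 0.020 + 0.102 = 0.223.
P(Phenotype=P4) = 0.033 + 0.050 + 0.020 + 0.051 + 0.059 = 0.213.
P(Genotype=aa, Phenotype=P4) − P(Genotype=aa)P(Phenotype=P4) = 0.020 − 0.223×0.213 = -0.027.

-0.027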